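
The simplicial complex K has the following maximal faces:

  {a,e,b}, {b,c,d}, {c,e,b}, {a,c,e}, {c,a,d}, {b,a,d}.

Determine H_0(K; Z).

H_0 ≅ Z.

Order the vertices as a < b < c < d < e. Listing each simplex with vertices in this order, K has dimension 2 with simplices:

  0-simplices (5): a, b, c, d, e
  1-simplices (9): ab, ac, ad, ae, bc, bd, be, cd, ce
  2-simplices (6): abd, abe, acd, ace, bcd, bce

so the chain groups are C_0 ≅ Z^5, C_1 ≅ Z^9, C_2 ≅ Z^6.

The boundary map ∂_1: C_1 → C_0 sends each edge [p,q] (with p < q) to q − p. For instance
  ∂ab = b − a.
The 5×9 boundary matrix has rank 4 and Smith normal form diag(1,1,1,1).

Boundary ∂_2: C_2 → C_1 maps a triangle to the signed sum of its edges. For instance
  ∂abd = bd − ad + ab,
  ∂bce = ce − be + bc.
The resulting 9×6 matrix has rank 5, and its Smith normal form has invariant factors (1,1,1,1,1).

Computing H_k = (kernel of ∂_k) / (image of ∂_{k+1}):

  H_0: rank C_0 − rank ∂_1 = 5 − 4 = 1, and the invariant factors of ∂_1 are all 1, so H_0 = Z.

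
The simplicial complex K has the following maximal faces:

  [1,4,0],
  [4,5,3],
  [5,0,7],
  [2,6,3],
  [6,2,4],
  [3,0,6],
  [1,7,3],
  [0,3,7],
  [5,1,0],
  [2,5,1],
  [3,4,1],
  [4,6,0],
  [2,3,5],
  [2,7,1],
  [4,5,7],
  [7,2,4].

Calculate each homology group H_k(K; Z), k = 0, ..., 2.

H_0 = Z,  H_1 = Z^2,  H_2 = Z.

We work with the vertex ordering 0 < 1 < 2 < 3 < 4 < 5 < 6 < 7. The simplices of K, each written with vertices in increasing order, are:

  0-simplices (8): [0], [1], [2], [3], [4], [5], [6], [7]
  1-simplices (24): (24 of them)
  2-simplices (16): [0,1,4], [0,1,5], [0,3,6], [0,3,7], [0,4,6], [0,5,7], [1,2,5], [1,2,7], [1,3,4], [1,3,7], [2,3,5], [2,3,6], [2,4,6], [2,4,7], [3,4,5], [4,5,7]

so the chain groups are C_0 ≅ Z^8, C_1 ≅ Z^24, C_2 ≅ Z^16.

Boundary ∂_1: C_1 → C_0 is given by ∂[p,q] = [q] − [p]. For instance
  ∂[3,4] = [4] − [3].
The resulting 8×24 matrix has rank 7, and its Smith normal form has invariant factors (1,1,1,1,1,1,1).

Boundary ∂_2: C_2 → C_1 maps a triangle to the signed sum of its edges. For instance
  ∂[2,3,6] = [3,6] − [2,6] + [2,3],
  ∂[0,4,6] = [4,6] − [0,6] + [0,4].
As a 24×16 matrix over Z this has rank 15, with invariant factors (1,1,1,1,1,1,1,1,1,1,1,1,1,1,1).

Reading off H_k = ker ∂_k / im ∂_{k+1}:

  H_0: rank C_0 − rank ∂_1 = 8 − 7 = 1, and the invariant factors of ∂_1 are all 1, so H_0 ≅ Z.
  H_1: rank ker ∂_1 − rank ∂_2 = (24 − 7) − 15 = 2, and the invariant factors of ∂_2 are all 1, so H_1 ≅ Z^2.
  H_2: rank ker ∂_2 − rank ∂_3 = (16 − 15) − 0 = 1, and there is no ∂_3, so H_2 ≅ Z.

(K is a triangulation of the torus T^2.)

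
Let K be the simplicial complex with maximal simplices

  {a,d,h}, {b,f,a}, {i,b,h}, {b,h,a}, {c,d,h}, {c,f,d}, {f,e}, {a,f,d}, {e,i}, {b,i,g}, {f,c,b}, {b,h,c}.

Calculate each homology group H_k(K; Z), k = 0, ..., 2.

K has 9 vertices, 18 edges, 10 triangles.
rank ∂_0 = 0, rank ∂_1 = 8 ⇒ b_0 = 9 − 0 − 8 = 1; all invariant factors of ∂_1 are 1 so no torsion. So H_0 = Z.
rank ∂_1 = 8, rank ∂_2 = 9 ⇒ b_1 = 18 − 8 − 9 = 1; all invariant factors of ∂_2 are 1 so no torsion. So H_1 = Z.
rank ∂_2 = 9, rank ∂_3 = 0 ⇒ b_2 = 10 − 9 − 0 = 1. So H_2 = Z.

H_0 = Z,  H_1 = Z,  H_2 = Z.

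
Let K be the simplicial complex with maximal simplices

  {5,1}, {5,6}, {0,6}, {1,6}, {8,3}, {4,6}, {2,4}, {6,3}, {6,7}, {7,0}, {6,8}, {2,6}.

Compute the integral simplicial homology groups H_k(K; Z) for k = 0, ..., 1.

H_0 ≅ Z,  H_1 ≅ Z^4.

K has 9 vertices, 12 edges.
rank ∂_0 = 0, rank ∂_1 = 8 ⇒ b_0 = 9 − 0 − 8 = 1; all invariant factors of ∂_1 are 1 so no torsion. So H_0 = Z.
rank ∂_1 = 8, rank ∂_2 = 0 ⇒ b_1 = 12 − 8 − 0 = 4. So H_1 = Z^4.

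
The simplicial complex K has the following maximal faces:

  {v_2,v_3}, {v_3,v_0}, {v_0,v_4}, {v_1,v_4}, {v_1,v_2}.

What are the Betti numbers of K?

b_0 = 1, b_1 = 1.

K has 5 vertices, 5 edges.
rank ∂_0 = 0, rank ∂_1 = 4 ⇒ b_0 = 5 − 0 − 4 = 1; all invariant factors of ∂_1 are 1 so no torsion. So H_0 = Z.
rank ∂_1 = 4, rank ∂_2 = 0 ⇒ b_1 = 5 − 4 − 0 = 1. So H_1 = Z.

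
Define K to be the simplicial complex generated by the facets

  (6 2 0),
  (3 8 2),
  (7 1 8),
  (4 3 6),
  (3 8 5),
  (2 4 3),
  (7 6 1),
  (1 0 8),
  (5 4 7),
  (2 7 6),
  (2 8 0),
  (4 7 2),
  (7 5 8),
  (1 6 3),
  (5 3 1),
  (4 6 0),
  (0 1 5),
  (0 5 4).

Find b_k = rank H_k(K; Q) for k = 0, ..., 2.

We work with the vertex ordering 0 < 1 < 2 < 3 < 4 < 5 < 6 < 7 < 8. The simplices of K, each written with vertices in increasing order, are:

  0-simplices (9): [0], [1], [2], [3], [4], [5], [6], [7], [8]
  1-simplices (27): (27 of them)
  2-simplices (18): [0,1,5], [0,1,8], [0,2,6], [0,2,8], [0,4,5], [0,4,6], [1,3,5], [1,3,6], [1,6,7], [1,7,8], [2,3,4], [2,3,8], [2,4,7], [2,6,7], [3,4,6], [3,5,8], [4,5,7], [5,7,8]

Hence C_0 ≅ Z^9, C_1 ≅ Z^27, C_2 ≅ Z^18.

The boundary map ∂_1: C_1 → C_0 maps an edge to its endpoints' difference, ∂[p,q] = q − p.
This gives a 9×27 integer matrix of rank 8; reducing to Smith normal form yields diagonal entries (1,1,1,1,1,1,1,1).

The boundary map ∂_2: C_2 → C_1 acts by ∂[p,q,r] = [q,r] − [p,r] + [p,q]. For instance
  ∂[2,3,8] = [3,8] − [2,8] + [2,3],
  ∂[1,6,7] = [6,7] − [1,7] + [1,6].
This gives a 27×18 integer matrix of rank 18; reducing to Smith normal form yields diagonal entries (1,1,1,1,1,1,1,1,1,1,1,1,1,1,1,1,1,2).

Reading off H_k = ker ∂_k / im ∂_{k+1}:

  H_0: rank C_0 − rank ∂_1 = 9 − 8 = 1, and the invariant factors of ∂_1 are all 1, so H_0 = Z.
  H_1: rank ker ∂_1 − rank ∂_2 = (27 − 8) − 18 = 1, and ∂_2 has invariant factor 2 > 1, so H_1 = Z ⊕ Z/2.
  H_2: rank ker ∂_2 − rank ∂_3 = (18 − 18) − 0 = 0, and there is no ∂_3, so H_2 = 0.

As a check, the Euler characteristic is 9 − 27 + 18 = 0, which agrees with 1 − 1 + 0 = 0.

Hence the Betti numbers are b_0 = 1, b_1 = 1, b_2 = 0.

b_0 = 1, b_1 = 1, b_2 = 0.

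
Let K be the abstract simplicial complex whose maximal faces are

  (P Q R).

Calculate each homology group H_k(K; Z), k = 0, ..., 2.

H_0 ≅ Z,  H_1 = 0,  H_2 = 0.

Fix the vertex order P < Q < R and write every simplex with vertices in increasing order. Then dim K = 2 and the simplices of K are:

  0-simplices (3): P, Q, R
  1-simplices (3): PQ, PR, QR
  2-simplices (1): PQR

Hence C_0 ≅ Z^3, C_1 ≅ Z^3, C_2 ≅ Z^1.

Boundary ∂_1: C_1 → C_0 sends each edge [p,q] (with p < q) to q − p. For instance
  ∂PR = R − P.
This gives a 3×3 integer matrix of rank 2; reducing to Smith normal form yields diagonal entries (1,1).

The boundary map ∂_2: C_2 → C_1 sends each 2-simplex [p,q,r] to [q,r] − [p,r] + [p,q]. For instance
  ∂PQR = QR − PR + PQ.
The resulting 3×1 matrix has rank 1, and its Smith normal form has invariant factors (1).

Now H_k = ker ∂_k / im ∂_{k+1}, so:

  H_0: rank C_0 − rank ∂_1 = 3 − 2 = 1, and the invariant factors of ∂_1 are all 1, so H_0 ≅ Z.
  H_1: rank ker ∂_1 − rank ∂_2 = (3 − 2) − 1 = 0, and the invariant factors of ∂_2 are all 1, so H_1 ≅ 0.
  H_2: rank ker ∂_2 − rank ∂_3 = (1 − 1) − 0 = 0, and there is no ∂_3, so H_2 ≅ 0.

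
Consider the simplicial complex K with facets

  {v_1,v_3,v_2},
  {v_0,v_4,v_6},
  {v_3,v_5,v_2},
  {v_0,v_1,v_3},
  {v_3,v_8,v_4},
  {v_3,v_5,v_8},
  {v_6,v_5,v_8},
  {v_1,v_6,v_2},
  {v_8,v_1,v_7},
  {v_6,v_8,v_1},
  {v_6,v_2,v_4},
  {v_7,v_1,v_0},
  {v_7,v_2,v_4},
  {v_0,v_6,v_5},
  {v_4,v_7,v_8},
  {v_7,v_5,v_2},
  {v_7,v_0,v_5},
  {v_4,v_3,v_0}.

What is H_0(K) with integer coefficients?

Fix the vertex order v_0 < v_1 < v_2 < v_3 < v_4 < v_5 < v_6 < v_7 < v_8 and write every simplex with vertices in increasing order. Then dim K = 2 and the simplices of K are:

  0-simplices (9): [v_0], [v_1], [v_2], [v_3], [v_4], [v_5], [v_6], [v_7], [v_8]
  1-simplices (27): (27 of them)
  2-simplices (18): (18 of them)

giving chain groups C_0 ≅ Z^9, C_1 ≅ Z^27, C_2 ≅ Z^18.

Boundary ∂_1: C_1 → C_0 maps an edge to its endpoints' difference, ∂[p,q] = q − p.
As a 9×27 matrix over Z this has rank 8, with invariant factors (1,1,1,1,1,1,1,1).

The boundary map ∂_2: C_2 → C_1 sends each 2-simplex [p,q,r] to [q,r] − [p,r] + [p,q]. For instance
  ∂[v_2,v_4,v_7] = [v_4,v_7] − [v_2,v_7] + [v_2,v_4],
  ∂[v_2,v_5,v_7] = [v_5,v_7] − [v_2,v_7] + [v_2,v_5].
As a 27×18 matrix over Z this has rank 17, with invariant factors (1,1,1,1,1,1,1,1,1,1,1,1,1,1,1,1,1).

Now H_k = ker ∂_k / im ∂_{k+1}, so:

  H_0: rank C_0 − rank ∂_1 = 9 − 8 = 1, and the invariant factors of ∂_1 are all 1, so H_0 ≅ Z.

H_0 = Z.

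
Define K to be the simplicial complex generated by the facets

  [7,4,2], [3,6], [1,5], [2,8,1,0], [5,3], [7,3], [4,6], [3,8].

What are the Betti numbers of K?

Fix the vertex order 0 < 1 < 2 < 3 < 4 < 5 < 6 < 7 < 8 and write every simplex with vertices in increasing order. Then dim K = 3 and the simplices of K are:

  0-simplices (9): [0], [1], [2], [3], [4], [5], [6], [7], [8]
  1-simplices (15): [0,1], [0,2], [0,8], [1,2], [1,5], [1,8], [2,4], [2,7], [2,8], [3,5], [3,6], [3,7], [3,8], [4,6], [4,7]
  2-simplices (5): [0,1,2], [0,1,8], [0,2,8], [1,2,8], [2,4,7]
  3-simplices (1): [0,1,2,8]

so the chain groups are C_0 ≅ Z^9, C_1 ≅ Z^15, C_2 ≅ Z^5, C_3 ≅ Z^1.

∂_1: C_1 → C_0 is given by ∂[p,q] = [q] − [p]. For instance
  ∂[2,7] = [7] − [2].
This gives a 9×15 integer matrix of rank 8; reducing to Smith normal form yields diagonal entries (1,1,1,1,1,1,1,1).

∂_2: C_2 → C_1 acts by ∂[p,q,r] = [q,r] − [p,r] + [p,q]. For instance
  ∂[2,4,7] = [4,7] − [2,7] + [2,4],
  ∂[0,1,8] = [1,8] − [0,8] + [0,1].
This gives a 15×5 integer matrix of rank 4; reducing to Smith normal form yields diagonal entries (1,1,1,1).

∂_3: C_3 → C_2 sends each 3-simplex σ to the alternating sum Σ_i (−1)^i (σ with its i-th vertex removed). For instance
  ∂[0,1,2,8] = [1,2,8] − [0,2,8] + [0,1,8] − [0,1,2].
The resulting 5×1 matrix has rank 1, and its Smith normal form has invariant factors (1).

From H_k ≅ ker(∂_k) / im(∂_{k+1}) we obtain:

  H_0: rank C_0 − rank ∂_1 = 9 − 8 = 1, and the invariant factors of ∂_1 are all 1, so H_0 ≅ Z.
  H_1: rank ker ∂_1 − rank ∂_2 = (15 − 8) − 4 = 3, and the invariant factors of ∂_2 are all 1, so H_1 ≅ Z^3.
  H_2: rank ker ∂_2 − rank ∂_3 = (5 − 4) − 1 = 0, and the invariant factors of ∂_3 are all 1, so H_2 ≅ 0.
  H_3: rank ker ∂_3 − rank ∂_4 = (1 − 1) − 0 = 0, and there is no ∂_4, so H_3 ≅ 0.

As a check, the Euler characteristic is 9 − 15 + 5 − 1 = -2, which agrees with 1 − 3 + 0 − 0 = -2.

Hence the Betti numbers are b_0 = 1, b_1 = 3, b_2 = 0, b_3 = 0.

b_0 = 1, b_1 = 3, b_2 = 0, b_3 = 0.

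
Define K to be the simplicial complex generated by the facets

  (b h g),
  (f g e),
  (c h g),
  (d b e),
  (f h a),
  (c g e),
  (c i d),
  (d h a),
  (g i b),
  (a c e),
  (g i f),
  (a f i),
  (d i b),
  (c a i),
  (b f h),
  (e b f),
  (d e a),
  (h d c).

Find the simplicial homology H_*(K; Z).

H_0 = Z,  H_1 = Z ⊕ Z/2,  H_2 = 0.

Fix the vertex order a < b < c < d < e < f < g < h < i and write every simplex with vertices in increasing order. Then dim K = 2 and the simplices of K are:

  0-simplices (9): a, b, c, d, e, f, g, h, i
  1-simplices (27): ac, ad, ae, af, ah, ai, bd, be, bf, bg, bh, bi, cd, ce, cg, ch, ci, de, dh, di, ef, eg, fg, fh, fi, gh, gi
  2-simplices (18): ace, aci, ade, adh, afh, afi, bde, bdi, bef, bfh, bgh, bgi, cdh, cdi, ceg, cgh, efg, fgi

Hence C_0 ≅ Z^9, C_1 ≅ Z^27, C_2 ≅ Z^18.

∂_1: C_1 → C_0 is given by ∂[p,q] = [q] − [p]. For instance
  ∂fi = i − f.
The resulting 9×27 matrix has rank 8, and its Smith normal form has invariant factors (1,1,1,1,1,1,1,1).

Boundary ∂_2: C_2 → C_1 maps a triangle to the signed sum of its edges. For instance
  ∂cdh = dh − ch + cd,
  ∂fgi = gi − fi + fg.
The 27×18 boundary matrix has rank 18 and Smith normal form diag(1,1,1,1,1,1,1,1,1,1,1,1,1,1,1,1,1,2).

Now H_k = ker ∂_k / im ∂_{k+1}, so:

  H_0: rank C_0 − rank ∂_1 = 9 − 8 = 1, and the invariant factors of ∂_1 are all 1, so H_0 = Z.
  H_1: rank ker ∂_1 − rank ∂_2 = (27 − 8) − 18 = 1, and ∂_2 has invariant factor 2 > 1, so H_1 = Z ⊕ Z/2.
  H_2: rank ker ∂_2 − rank ∂_3 = (18 − 18) − 0 = 0, and there is no ∂_3, so H_2 = 0.

(K is a triangulation of the Klein bottle.)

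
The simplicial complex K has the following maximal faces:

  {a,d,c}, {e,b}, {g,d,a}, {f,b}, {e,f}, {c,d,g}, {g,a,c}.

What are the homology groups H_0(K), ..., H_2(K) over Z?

Order the vertices as a < b < c < d < e < f < g. Listing each simplex with vertices in this order, K has dimension 2 with simplices:

  0-simplices (7): a, b, c, d, e, f, g
  1-simplices (9): ac, ad, ag, be, bf, cd, cg, dg, ef
  2-simplices (4): acd, acg, adg, cdg

so the chain groups are C_0 ≅ Z^7, C_1 ≅ Z^9, C_2 ≅ Z^4.

Boundary ∂_1: C_1 → C_0 maps an edge to its endpoints' difference, ∂[p,q] = q − p. For instance
  ∂ac = c − a.
The 7×9 boundary matrix has rank 5 and Smith normal form diag(1,1,1,1,1).

Boundary ∂_2: C_2 → C_1 maps a triangle to the signed sum of its edges. For instance
  ∂adg = dg − ag + ad,
  ∂acd = cd − ad + ac.
The 9×4 boundary matrix has rank 3 and Smith normal form diag(1,1,1).

Computing H_k = (kernel of ∂_k) / (image of ∂_{k+1}):

  H_0: rank C_0 − rank ∂_1 = 7 − 5 = 2, and the invariant factors of ∂_1 are all 1, so H_0 = Z^2.
  H_1: rank ker ∂_1 − rank ∂_2 = (9 − 5) − 3 = 1, and the invariant factors of ∂_2 are all 1, so H_1 = Z.
  H_2: rank ker ∂_2 − rank ∂_3 = (4 − 3) − 0 = 1, and there is no ∂_3, so H_2 = Z.

As a check, the Euler characteristic is 7 − 9 + 4 = 2, which agrees with 2 − 1 + 1 = 2.

H_0 = Z^2,  H_1 = Z,  H_2 = Z.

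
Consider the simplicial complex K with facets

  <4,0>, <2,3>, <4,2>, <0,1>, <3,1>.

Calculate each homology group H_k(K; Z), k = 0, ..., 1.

H_0 ≅ Z,  H_1 ≅ Z.

Order the vertices as 0 < 1 < 2 < 3 < 4. Listing each simplex with vertices in this order, K has dimension 1 with simplices:

  0-simplices (5): [0], [1], [2], [3], [4]
  1-simplices (5): [0,1], [0,4], [1,3], [2,3], [2,4]

so the chain groups are C_0 ≅ Z^5, C_1 ≅ Z^5.

∂_1: C_1 → C_0 maps an edge to its endpoints' difference, ∂[p,q] = q − p. For instance
  ∂[2,3] = [3] − [2].
This gives a 5×5 integer matrix of rank 4; reducing to Smith normal form yields diagonal entries (1,1,1,1).

Computing H_k = (kernel of ∂_k) / (image of ∂_{k+1}):

  H_0: rank C_0 − rank ∂_1 = 5 − 4 = 1, and the invariant factors of ∂_1 are all 1, so H_0 = Z.
  H_1: rank ker ∂_1 − rank ∂_2 = (5 − 4) − 0 = 1, and there is no ∂_2, so H_1 = Z.

(K is a triangulation of the circle S^1.)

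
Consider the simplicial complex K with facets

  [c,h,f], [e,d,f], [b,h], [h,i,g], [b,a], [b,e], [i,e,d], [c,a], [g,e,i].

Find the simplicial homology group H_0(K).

H_0 = Z.

K has 9 vertices, 16 edges, 5 triangles.
rank ∂_0 = 0, rank ∂_1 = 8 ⇒ b_0 = 9 − 0 − 8 = 1; all invariant factors of ∂_1 are 1 so no torsion. So H_0 = Z.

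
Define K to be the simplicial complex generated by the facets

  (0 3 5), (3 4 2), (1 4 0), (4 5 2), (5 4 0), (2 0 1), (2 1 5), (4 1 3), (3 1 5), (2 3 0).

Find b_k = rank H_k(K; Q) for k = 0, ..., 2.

b_0 = 1, b_1 = 0, b_2 = 0.

Order the vertices as 0 < 1 < 2 < 3 < 4 < 5. Listing each simplex with vertices in this order, K has dimension 2 with simplices:

  0-simplices (6): [0], [1], [2], [3], [4], [5]
  1-simplices (15): [0,1], [0,2], [0,3], [0,4], [0,5], [1,2], [1,3], [1,4], [1,5], [2,3], [2,4], [2,5], [3,4], [3,5], [4,5]
  2-simplices (10): [0,1,2], [0,1,4], [0,2,3], [0,3,5], [0,4,5], [1,2,5], [1,3,4], [1,3,5], [2,3,4], [2,4,5]

Hence C_0 ≅ Z^6, C_1 ≅ Z^15, C_2 ≅ Z^10.

The boundary map ∂_1: C_1 → C_0 is given by ∂[p,q] = [q] − [p]. For instance
  ∂[1,4] = [4] − [1].
This gives a 6×15 integer matrix of rank 5; reducing to Smith normal form yields diagonal entries (1,1,1,1,1).

Boundary ∂_2: C_2 → C_1 maps a triangle to the signed sum of its edges. For instance
  ∂[1,2,5] = [2,5] − [1,5] + [1,2],
  ∂[0,2,3] = [2,3] − [0,3] + [0,2].
As a 15×10 matrix over Z this has rank 10, with invariant factors (1,1,1,1,1,1,1,1,1,2).

From H_k ≅ ker(∂_k) / im(∂_{k+1}) we obtain:

  H_0: rank C_0 − rank ∂_1 = 6 − 5 = 1, and the invariant factors of ∂_1 are all 1, so H_0 ≅ Z.
  H_1: rank ker ∂_1 − rank ∂_2 = (15 − 5) − 10 = 0, and ∂_2 has invariant factor 2 > 1, so H_1 ≅ Z/2Z.
  H_2: rank ker ∂_2 − rank ∂_3 = (10 − 10) − 0 = 0, and there is no ∂_3, so H_2 ≅ 0.

Hence the Betti numbers are b_0 = 1, b_1 = 0, b_2 = 0.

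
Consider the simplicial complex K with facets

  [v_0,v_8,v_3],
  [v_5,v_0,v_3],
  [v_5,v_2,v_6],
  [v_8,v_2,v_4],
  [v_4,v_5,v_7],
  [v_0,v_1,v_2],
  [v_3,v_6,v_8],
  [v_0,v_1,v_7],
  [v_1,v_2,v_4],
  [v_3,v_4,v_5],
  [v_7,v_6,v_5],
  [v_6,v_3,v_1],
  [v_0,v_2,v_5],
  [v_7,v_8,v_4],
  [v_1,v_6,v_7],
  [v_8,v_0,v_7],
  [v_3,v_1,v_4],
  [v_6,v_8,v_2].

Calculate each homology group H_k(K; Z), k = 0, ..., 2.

H_0 = Z,  H_1 = Z^2,  H_2 = Z.

Take the total order v_0 < v_1 < v_2 < v_3 < v_4 < v_5 < v_6 < v_7 < v_8 on the vertex set. Then K (dimension 2) consists of the simplices:

  0-simplices (9): [v_0], [v_1], [v_2], [v_3], [v_4], [v_5], [v_6], [v_7], [v_8]
  1-simplices (27): (27 of them)
  2-simplices (18): (18 of them)

Hence C_0 ≅ Z^9, C_1 ≅ Z^27, C_2 ≅ Z^18.

The boundary map ∂_1: C_1 → C_0 is given by ∂[p,q] = [q] − [p]. For instance
  ∂[v_2,v_4] = [v_4] − [v_2].
The resulting 9×27 matrix has rank 8, and its Smith normal form has invariant factors (1,1,1,1,1,1,1,1).

Boundary ∂_2: C_2 → C_1 acts by ∂[p,q,r] = [q,r] − [p,r] + [p,q]. For instance
  ∂[v_5,v_6,v_7] = [v_6,v_7] − [v_5,v_7] + [v_5,v_6],
  ∂[v_2,v_5,v_6] = [v_5,v_6] − [v_2,v_6] + [v_2,v_5].
As a 27×18 matrix over Z this has rank 17, with invariant factors (1,1,1,1,1,1,1,1,1,1,1,1,1,1,1,1,1).

From H_k ≅ ker(∂_k) / im(∂_{k+1}) we obtain:

  H_0: rank C_0 − rank ∂_1 = 9 − 8 = 1, and the invariant factors of ∂_1 are all 1, so H_0 ≅ Z.
  H_1: rank ker ∂_1 − rank ∂_2 = (27 − 8) − 17 = 2, and the invariant factors of ∂_2 are all 1, so H_1 ≅ Z^2.
  H_2: rank ker ∂_2 − rank ∂_3 = (18 − 17) − 0 = 1, and there is no ∂_3, so H_2 ≅ Z.

As a check, the Euler characteristic is 9 − 27 + 18 = 0, which agrees with 1 − 2 + 1 = 0.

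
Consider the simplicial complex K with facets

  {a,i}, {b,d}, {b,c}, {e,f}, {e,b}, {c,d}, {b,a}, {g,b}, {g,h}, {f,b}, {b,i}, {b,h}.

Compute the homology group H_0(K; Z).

H_0 = Z.

Take the total order a < b < c < d < e < f < g < h < i on the vertex set. Then K (dimension 1) consists of the simplices:

  0-simplices (9): a, b, c, d, e, f, g, h, i
  1-simplices (12): ab, ai, bc, bd, be, bf, bg, bh, bi, cd, ef, gh

Hence C_0 ≅ Z^9, C_1 ≅ Z^12.

Boundary ∂_1: C_1 → C_0 sends each edge [p,q] (with p < q) to q − p. For instance
  ∂bh = h − b.
As a 9×12 matrix over Z this has rank 8, with invariant factors (1,1,1,1,1,1,1,1).

Now H_k = ker ∂_k / im ∂_{k+1}, so:

  H_0: rank C_0 − rank ∂_1 = 9 − 8 = 1, and the invariant factors of ∂_1 are all 1, so H_0 ≅ Z.

(K is a triangulation of a wedge of 4 circles.)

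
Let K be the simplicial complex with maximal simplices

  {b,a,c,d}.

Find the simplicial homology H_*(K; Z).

Take the total order a < b < c < d on the vertex set. Then K (dimension 3) consists of the simplices:

  0-simplices (4): a, b, c, d
  1-simplices (6): ab, ac, ad, bc, bd, cd
  2-simplices (4): abc, abd, acd, bcd
  3-simplices (1): abcd

Hence C_0 ≅ Z^4, C_1 ≅ Z^6, C_2 ≅ Z^4, C_3 ≅ Z^1.

Boundary ∂_1: C_1 → C_0 maps an edge to its endpoints' difference, ∂[p,q] = q − p.
This gives a 4×6 integer matrix of rank 3; reducing to Smith normal form yields diagonal entries (1,1,1).

Boundary ∂_2: C_2 → C_1 sends each 2-simplex [p,q,r] to [q,r] − [p,r] + [p,q]. For instance
  ∂acd = cd − ad + ac,
  ∂bcd = cd − bd + bc.
This gives a 6×4 integer matrix of rank 3; reducing to Smith normal form yields diagonal entries (1,1,1).

The boundary map ∂_3: C_3 → C_2 sends each 3-simplex σ to the alternating sum Σ_i (−1)^i (σ with its i-th vertex removed). For instance
  ∂abcd = bcd − acd + abd − abc.
This gives a 4×1 integer matrix of rank 1; reducing to Smith normal form yields diagonal entries (1).

Reading off H_k = ker ∂_k / im ∂_{k+1}:

  H_0: rank C_0 − rank ∂_1 = 4 − 3 = 1, and the invariant factors of ∂_1 are all 1, so H_0 = Z.
  H_1: rank ker ∂_1 − rank ∂_2 = (6 − 3) − 3 = 0, and the invariant factors of ∂_2 are all 1, so H_1 = 0.
  H_2: rank ker ∂_2 − rank ∂_3 = (4 − 3) − 1 = 0, and the invariant factors of ∂_3 are all 1, so H_2 = 0.
  H_3: rank ker ∂_3 − rank ∂_4 = (1 − 1) − 0 = 0, and there is no ∂_4, so H_3 = 0.

(K is a triangulation of the 3-simplex.)

H_0 = Z,  H_1 = 0,  H_2 = 0,  H_3 = 0.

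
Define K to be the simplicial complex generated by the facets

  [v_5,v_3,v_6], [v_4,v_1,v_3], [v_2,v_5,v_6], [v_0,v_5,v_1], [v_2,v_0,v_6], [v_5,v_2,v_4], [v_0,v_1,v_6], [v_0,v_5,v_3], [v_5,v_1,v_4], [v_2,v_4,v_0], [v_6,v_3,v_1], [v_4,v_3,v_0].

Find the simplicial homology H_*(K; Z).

H_0 ≅ Z,  H_1 ≅ Z_2,  H_2 = 0.

Fix the vertex order v_0 < v_1 < v_2 < v_3 < v_4 < v_5 < v_6 and write every simplex with vertices in increasing order. Then dim K = 2 and the simplices of K are:

  0-simplices (7): [v_0], [v_1], [v_2], [v_3], [v_4], [v_5], [v_6]
  1-simplices (18): (18 of them)
  2-simplices (12): (12 of them)

Hence C_0 ≅ Z^7, C_1 ≅ Z^18, C_2 ≅ Z^12.

∂_1: C_1 → C_0 sends each edge [p,q] (with p < q) to q − p.
As a 7×18 matrix over Z this has rank 6, with invariant factors (1,1,1,1,1,1).

The boundary map ∂_2: C_2 → C_1 sends each 2-simplex [p,q,r] to [q,r] − [p,r] + [p,q]. For instance
  ∂[v_2,v_4,v_5] = [v_4,v_5] − [v_2,v_5] + [v_2,v_4],
  ∂[v_0,v_1,v_5] = [v_1,v_5] − [v_0,v_5] + [v_0,v_1].
The 18×12 boundary matrix has rank 12 and Smith normal form diag(1,1,1,1,1,1,1,1,1,1,1,2).

Reading off H_k = ker ∂_k / im ∂_{k+1}:

  H_0: rank C_0 − rank ∂_1 = 7 − 6 = 1, and the invariant factors of ∂_1 are all 1, so H_0 = Z.
  H_1: rank ker ∂_1 − rank ∂_2 = (18 − 6) − 12 = 0, and ∂_2 has invariant factor 2 > 1, so H_1 = Z_2.
  H_2: rank ker ∂_2 − rank ∂_3 = (12 − 12) − 0 = 0, and there is no ∂_3, so H_2 = 0.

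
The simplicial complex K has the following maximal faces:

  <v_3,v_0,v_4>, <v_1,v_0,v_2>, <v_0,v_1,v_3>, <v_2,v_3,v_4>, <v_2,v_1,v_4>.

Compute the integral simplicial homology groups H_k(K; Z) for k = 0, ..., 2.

Order the vertices as v_0 < v_1 < v_2 < v_3 < v_4. Listing each simplex with vertices in this order, K has dimension 2 with simplices:

  0-simplices (5): [v_0], [v_1], [v_2], [v_3], [v_4]
  1-simplices (10): [v_0,v_1], [v_0,v_2], [v_0,v_3], [v_0,v_4], [v_1,v_2], [v_1,v_3], [v_1,v_4], [v_2,v_3], [v_2,v_4], [v_3,v_4]
  2-simplices (5): [v_0,v_1,v_2], [v_0,v_1,v_3], [v_0,v_3,v_4], [v_1,v_2,v_4], [v_2,v_3,v_4]

giving chain groups C_0 ≅ Z^5, C_1 ≅ Z^10, C_2 ≅ Z^5.

The boundary map ∂_1: C_1 → C_0 is given by ∂[p,q] = [q] − [p]. For instance
  ∂[v_0,v_2] = [v_2] − [v_0].
As a 5×10 matrix over Z this has rank 4, with invariant factors (1,1,1,1).

Boundary ∂_2: C_2 → C_1 sends each 2-simplex [p,q,r] to [q,r] − [p,r] + [p,q]. For instance
  ∂[v_0,v_1,v_3] = [v_1,v_3] − [v_0,v_3] + [v_0,v_1],
  ∂[v_2,v_3,v_4] = [v_3,v_4] − [v_2,v_4] + [v_2,v_3].
The resulting 10×5 matrix has rank 5, and its Smith normal form has invariant factors (1,1,1,1,1).

Computing H_k = (kernel of ∂_k) / (image of ∂_{k+1}):

  H_0: rank C_0 − rank ∂_1 = 5 − 4 = 1, and the invariant factors of ∂_1 are all 1, so H_0 ≅ Z.
  H_1: rank ker ∂_1 − rank ∂_2 = (10 − 4) − 5 = 1, and the invariant factors of ∂_2 are all 1, so H_1 ≅ Z.
  H_2: rank ker ∂_2 − rank ∂_3 = (5 − 5) − 0 = 0, and there is no ∂_3, so H_2 ≅ 0.

H_0 ≅ Z,  H_1 ≅ Z,  H_2 = 0.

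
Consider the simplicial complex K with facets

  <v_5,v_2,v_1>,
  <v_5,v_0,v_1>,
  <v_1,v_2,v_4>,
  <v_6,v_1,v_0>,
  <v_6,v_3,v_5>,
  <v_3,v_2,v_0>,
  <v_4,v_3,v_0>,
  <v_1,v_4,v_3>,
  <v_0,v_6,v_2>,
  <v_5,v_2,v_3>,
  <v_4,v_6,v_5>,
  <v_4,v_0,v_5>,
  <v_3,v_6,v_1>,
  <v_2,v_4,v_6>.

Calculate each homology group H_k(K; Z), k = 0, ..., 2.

Take the total order v_0 < v_1 < v_2 < v_3 < v_4 < v_5 < v_6 on the vertex set. Then K (dimension 2) consists of the simplices:

  0-simplices (7): [v_0], [v_1], [v_2], [v_3], [v_4], [v_5], [v_6]
  1-simplices (21): (21 of them)
  2-simplices (14): (14 of them)

so the chain groups are C_0 ≅ Z^7, C_1 ≅ Z^21, C_2 ≅ Z^14.

∂_1: C_1 → C_0 sends each edge [p,q] (with p < q) to q − p. For instance
  ∂[v_1,v_2] = [v_2] − [v_1].
This gives a 7×21 integer matrix of rank 6; reducing to Smith normal form yields diagonal entries (1,1,1,1,1,1).

∂_2: C_2 → C_1 acts by ∂[p,q,r] = [q,r] − [p,r] + [p,q]. For instance
  ∂[v_1,v_3,v_6] = [v_3,v_6] − [v_1,v_6] + [v_1,v_3],
  ∂[v_1,v_2,v_5] = [v_2,v_5] − [v_1,v_5] + [v_1,v_2].
The 21×14 boundary matrix has rank 13 and Smith normal form diag(1,1,1,1,1,1,1,1,1,1,1,1,1).

Reading off H_k = ker ∂_k / im ∂_{k+1}:

  H_0: rank C_0 − rank ∂_1 = 7 − 6 = 1, and the invariant factors of ∂_1 are all 1, so H_0 ≅ Z.
  H_1: rank ker ∂_1 − rank ∂_2 = (21 − 6) − 13 = 2, and the invariant factors of ∂_2 are all 1, so H_1 ≅ Z^2.
  H_2: rank ker ∂_2 − rank ∂_3 = (14 − 13) − 0 = 1, and there is no ∂_3, so H_2 ≅ Z.

(K is a triangulation of the torus T^2.)

H_0 = Z,  H_1 = Z^2,  H_2 = Z.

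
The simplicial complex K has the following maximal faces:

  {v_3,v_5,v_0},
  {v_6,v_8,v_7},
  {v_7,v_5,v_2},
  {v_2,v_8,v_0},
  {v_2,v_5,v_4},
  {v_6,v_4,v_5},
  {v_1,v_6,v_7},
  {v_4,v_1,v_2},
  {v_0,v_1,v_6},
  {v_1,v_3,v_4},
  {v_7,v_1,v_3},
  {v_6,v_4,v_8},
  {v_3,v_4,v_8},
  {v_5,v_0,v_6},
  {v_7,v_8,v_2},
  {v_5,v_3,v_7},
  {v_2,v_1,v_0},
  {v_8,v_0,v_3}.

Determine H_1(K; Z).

Take the total order v_0 < v_1 < v_2 < v_3 < v_4 < v_5 < v_6 < v_7 < v_8 on the vertex set. Then K (dimension 2) consists of the simplices:

  0-simplices (9): [v_0], [v_1], [v_2], [v_3], [v_4], [v_5], [v_6], [v_7], [v_8]
  1-simplices (27): (27 of them)
  2-simplices (18): (18 of them)

giving chain groups C_0 ≅ Z^9, C_1 ≅ Z^27, C_2 ≅ Z^18.

∂_1: C_1 → C_0 is given by ∂[p,q] = [q] − [p].
The resulting 9×27 matrix has rank 8, and its Smith normal form has invariant factors (1,1,1,1,1,1,1,1).

∂_2: C_2 → C_1 sends each 2-simplex [p,q,r] to [q,r] − [p,r] + [p,q]. For instance
  ∂[v_6,v_7,v_8] = [v_7,v_8] − [v_6,v_8] + [v_6,v_7],
  ∂[v_0,v_1,v_2] = [v_1,v_2] − [v_0,v_2] + [v_0,v_1].
As a 27×18 matrix over Z this has rank 17, with invariant factors (1,1,1,1,1,1,1,1,1,1,1,1,1,1,1,1,1).

From H_k ≅ ker(∂_k) / im(∂_{k+1}) we obtain:

  H_1: rank ker ∂_1 − rank ∂_2 = (27 − 8) − 17 = 2, and the invariant factors of ∂_2 are all 1, so H_1 ≅ Z^2.

H_1 = Z^2.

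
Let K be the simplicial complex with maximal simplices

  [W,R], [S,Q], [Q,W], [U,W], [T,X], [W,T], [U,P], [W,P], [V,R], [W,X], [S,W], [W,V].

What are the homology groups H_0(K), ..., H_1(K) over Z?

H_0 ≅ Z,  H_1 ≅ Z^4.

Fix the vertex order P < Q < R < S < T < U < V < W < X and write every simplex with vertices in increasing order. Then dim K = 1 and the simplices of K are:

  0-simplices (9): P, Q, R, S, T, U, V, W, X
  1-simplices (12): PU, PW, QS, QW, RV, RW, SW, TW, TX, UW, VW, WX

giving chain groups C_0 ≅ Z^9, C_1 ≅ Z^12.

∂_1: C_1 → C_0 maps an edge to its endpoints' difference, ∂[p,q] = q − p.
The 9×12 boundary matrix has rank 8 and Smith normal form diag(1,1,1,1,1,1,1,1).

From H_k ≅ ker(∂_k) / im(∂_{k+1}) we obtain:

  H_0: rank C_0 − rank ∂_1 = 9 − 8 = 1, and the invariant factors of ∂_1 are all 1, so H_0 = Z.
  H_1: rank ker ∂_1 − rank ∂_2 = (12 − 8) − 0 = 4, and there is no ∂_2, so H_1 = Z^4.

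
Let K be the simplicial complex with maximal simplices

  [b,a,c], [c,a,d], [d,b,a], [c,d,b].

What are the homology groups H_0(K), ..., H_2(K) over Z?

Fix the vertex order a < b < c < d and write every simplex with vertices in increasing order. Then dim K = 2 and the simplices of K are:

  0-simplices (4): a, b, c, d
  1-simplices (6): ab, ac, ad, bc, bd, cd
  2-simplices (4): abc, abd, acd, bcd

Hence C_0 ≅ Z^4, C_1 ≅ Z^6, C_2 ≅ Z^4.

∂_1: C_1 → C_0 sends each edge [p,q] (with p < q) to q − p. For instance
  ∂ad = d − a.
The resulting 4×6 matrix has rank 3, and its Smith normal form has invariant factors (1,1,1).

Boundary ∂_2: C_2 → C_1 acts by ∂[p,q,r] = [q,r] − [p,r] + [p,q]. For instance
  ∂abc = bc − ac + ab,
  ∂acd = cd − ad + ac.
The resulting 6×4 matrix has rank 3, and its Smith normal form has invariant factors (1,1,1).

From H_k ≅ ker(∂_k) / im(∂_{k+1}) we obtain:

  H_0: rank C_0 − rank ∂_1 = 4 − 3 = 1, and the invariant factors of ∂_1 are all 1, so H_0 ≅ Z.
  H_1: rank ker ∂_1 − rank ∂_2 = (6 − 3) − 3 = 0, and the invariant factors of ∂_2 are all 1, so H_1 ≅ 0.
  H_2: rank ker ∂_2 − rank ∂_3 = (4 − 3) − 0 = 1, and there is no ∂_3, so H_2 ≅ Z.

(K is a triangulation of the 2-sphere S^2.)

H_0 ≅ Z,  H_1 = 0,  H_2 ≅ Z.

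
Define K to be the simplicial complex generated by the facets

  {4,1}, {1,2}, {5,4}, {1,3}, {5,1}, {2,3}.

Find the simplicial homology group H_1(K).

H_1 ≅ Z^2.

K has 5 vertices, 6 edges.
rank ∂_1 = 4, rank ∂_2 = 0 ⇒ b_1 = 6 − 4 − 0 = 2. So H_1 = Z^2.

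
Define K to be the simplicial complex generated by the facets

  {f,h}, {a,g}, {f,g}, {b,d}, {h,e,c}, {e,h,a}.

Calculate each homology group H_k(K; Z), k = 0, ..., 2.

Take the total order a < b < c < d < e < f < g < h on the vertex set. Then K (dimension 2) consists of the simplices:

  0-simplices (8): a, b, c, d, e, f, g, h
  1-simplices (9): ae, ag, ah, bd, ce, ch, eh, fg, fh
  2-simplices (2): aeh, ceh

so the chain groups are C_0 ≅ Z^8, C_1 ≅ Z^9, C_2 ≅ Z^2.

Boundary ∂_1: C_1 → C_0 is given by ∂[p,q] = [q] − [p]. For instance
  ∂ah = h − a.
This gives a 8×9 integer matrix of rank 6; reducing to Smith normal form yields diagonal entries (1,1,1,1,1,1).

Boundary ∂_2: C_2 → C_1 maps a triangle to the signed sum of its edges. For instance
  ∂ceh = eh − ch + ce,
  ∂aeh = eh − ah + ae.
The resulting 9×2 matrix has rank 2, and its Smith normal form has invariant factors (1,1).

From H_k ≅ ker(∂_k) / im(∂_{k+1}) we obtain:

  H_0: rank C_0 − rank ∂_1 = 8 − 6 = 2, and the invariant factors of ∂_1 are all 1, so H_0 = Z^2.
  H_1: rank ker ∂_1 − rank ∂_2 = (9 − 6) − 2 = 1, and the invariant factors of ∂_2 are all 1, so H_1 = Z.
  H_2: rank ker ∂_2 − rank ∂_3 = (2 − 2) − 0 = 0, and there is no ∂_3, so H_2 = 0.

H_0 = Z^2,  H_1 = Z,  H_2 = 0.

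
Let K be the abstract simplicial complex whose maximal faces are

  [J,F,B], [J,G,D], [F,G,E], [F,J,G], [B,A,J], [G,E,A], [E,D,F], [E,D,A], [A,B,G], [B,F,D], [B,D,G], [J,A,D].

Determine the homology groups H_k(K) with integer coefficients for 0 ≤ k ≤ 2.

Take the total order A < B < D < E < F < G < J on the vertex set. Then K (dimension 2) consists of the simplices:

  0-simplices (7): A, B, D, E, F, G, J
  1-simplices (18): AB, AD, AE, AG, AJ, BD, BF, BG, BJ, DE, DF, DG, DJ, EF, EG, FG, FJ, GJ
  2-simplices (12): ABG, ABJ, ADE, ADJ, AEG, BDF, BDG, BFJ, DEF, DGJ, EFG, FGJ

so the chain groups are C_0 ≅ Z^7, C_1 ≅ Z^18, C_2 ≅ Z^12.

Boundary ∂_1: C_1 → C_0 maps an edge to its endpoints' difference, ∂[p,q] = q − p.
The resulting 7×18 matrix has rank 6, and its Smith normal form has invariant factors (1,1,1,1,1,1).

Boundary ∂_2: C_2 → C_1 acts by ∂[p,q,r] = [q,r] − [p,r] + [p,q]. For instance
  ∂AEG = EG − AG + AE,
  ∂BDF = DF − BF + BD.
As a 18×12 matrix over Z this has rank 12, with invariant factors (1,1,1,1,1,1,1,1,1,1,1,2).

Reading off H_k = ker ∂_k / im ∂_{k+1}:

  H_0: rank C_0 − rank ∂_1 = 7 − 6 = 1, and the invariant factors of ∂_1 are all 1, so H_0 = Z.
  H_1: rank ker ∂_1 − rank ∂_2 = (18 − 6) − 12 = 0, and ∂_2 has invariant factor 2 > 1, so H_1 = Z/2.
  H_2: rank ker ∂_2 − rank ∂_3 = (12 − 12) − 0 = 0, and there is no ∂_3, so H_2 = 0.

As a check, the Euler characteristic is 7 − 18 + 12 = 1, which agrees with 1 − 0 + 0 = 1.
(K is a triangulation of the real projective plane RP^2.)

H_0 = Z,  H_1 = Z/2,  H_2 = 0.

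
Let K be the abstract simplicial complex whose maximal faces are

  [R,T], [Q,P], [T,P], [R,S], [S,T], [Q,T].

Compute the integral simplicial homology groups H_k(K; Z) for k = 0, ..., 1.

H_0 = Z,  H_1 = Z^2.

Order the vertices as P < Q < R < S < T. Listing each simplex with vertices in this order, K has dimension 1 with simplices:

  0-simplices (5): P, Q, R, S, T
  1-simplices (6): PQ, PT, QT, RS, RT, ST

so the chain groups are C_0 ≅ Z^5, C_1 ≅ Z^6.

The boundary map ∂_1: C_1 → C_0 is given by ∂[p,q] = [q] − [p]. For instance
  ∂RT = T − R.
The 5×6 boundary matrix has rank 4 and Smith normal form diag(1,1,1,1).

Reading off H_k = ker ∂_k / im ∂_{k+1}:

  H_0: rank C_0 − rank ∂_1 = 5 − 4 = 1, and the invariant factors of ∂_1 are all 1, so H_0 = Z.
  H_1: rank ker ∂_1 − rank ∂_2 = (6 − 4) − 0 = 2, and there is no ∂_2, so H_1 = Z^2.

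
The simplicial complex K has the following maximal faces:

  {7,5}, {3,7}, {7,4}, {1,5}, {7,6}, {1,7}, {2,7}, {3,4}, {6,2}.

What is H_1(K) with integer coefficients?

H_1 ≅ Z^3.

K has 7 vertices, 9 edges.
rank ∂_1 = 6, rank ∂_2 = 0 ⇒ b_1 = 9 − 6 − 0 = 3. So H_1 ≅ Z^3.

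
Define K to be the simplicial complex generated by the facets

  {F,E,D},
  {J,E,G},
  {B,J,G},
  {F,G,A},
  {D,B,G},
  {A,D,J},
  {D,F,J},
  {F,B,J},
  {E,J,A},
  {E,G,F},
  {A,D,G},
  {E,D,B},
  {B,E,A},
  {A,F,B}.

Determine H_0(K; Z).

Fix the vertex order A < B < D < E < F < G < J and write every simplex with vertices in increasing order. Then dim K = 2 and the simplices of K are:

  0-simplices (7): A, B, D, E, F, G, J
  1-simplices (21): AB, AD, AE, AF, AG, AJ, BD, BE, BF, BG, BJ, DE, DF, DG, DJ, EF, EG, EJ, FG, FJ, GJ
  2-simplices (14): ABE, ABF, ADG, ADJ, AEJ, AFG, BDE, BDG, BFJ, BGJ, DEF, DFJ, EFG, EGJ

so the chain groups are C_0 ≅ Z^7, C_1 ≅ Z^21, C_2 ≅ Z^14.

Boundary ∂_1: C_1 → C_0 maps an edge to its endpoints' difference, ∂[p,q] = q − p.
This gives a 7×21 integer matrix of rank 6; reducing to Smith normal form yields diagonal entries (1,1,1,1,1,1).

∂_2: C_2 → C_1 acts by ∂[p,q,r] = [q,r] − [p,r] + [p,q]. For instance
  ∂BFJ = FJ − BJ + BF,
  ∂ABE = BE − AE + AB.
The 21×14 boundary matrix has rank 13 and Smith normal form diag(1,1,1,1,1,1,1,1,1,1,1,1,1).

Reading off H_k = ker ∂_k / im ∂_{k+1}:

  H_0: rank C_0 − rank ∂_1 = 7 − 6 = 1, and the invariant factors of ∂_1 are all 1, so H_0 = Z.

H_0 = Z.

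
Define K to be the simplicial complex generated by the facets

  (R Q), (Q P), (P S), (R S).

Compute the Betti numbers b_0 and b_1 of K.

b_0 = 1, b_1 = 1.

We work with the vertex ordering P < Q < R < S. The simplices of K, each written with vertices in increasing order, are:

  0-simplices (4): P, Q, R, S
  1-simplices (4): PQ, PS, QR, RS

Hence C_0 ≅ Z^4, C_1 ≅ Z^4.

∂_1: C_1 → C_0 maps an edge to its endpoints' difference, ∂[p,q] = q − p.
The 4×4 boundary matrix has rank 3 and Smith normal form diag(1,1,1).

Computing H_k = (kernel of ∂_k) / (image of ∂_{k+1}):

  H_0: rank C_0 − rank ∂_1 = 4 − 3 = 1, and the invariant factors of ∂_1 are all 1, so H_0 ≅ Z.
  H_1: rank ker ∂_1 − rank ∂_2 = (4 − 3) − 0 = 1, and there is no ∂_2, so H_1 ≅ Z.

As a check, the Euler characteristic is 4 − 4 = 0, which agrees with 1 − 1 = 0.

Hence the Betti numbers are b_0 = 1, b_1 = 1.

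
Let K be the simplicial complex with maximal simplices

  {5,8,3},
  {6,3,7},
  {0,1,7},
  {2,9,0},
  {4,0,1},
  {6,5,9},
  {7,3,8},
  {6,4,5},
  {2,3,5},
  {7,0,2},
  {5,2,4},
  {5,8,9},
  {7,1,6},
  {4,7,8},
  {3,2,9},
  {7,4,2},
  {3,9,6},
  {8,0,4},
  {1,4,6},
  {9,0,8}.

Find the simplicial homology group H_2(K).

K has 10 vertices, 30 edges, 20 triangles.
rank ∂_2 = 20, rank ∂_3 = 0 ⇒ b_2 = 20 − 20 − 0 = 0. So H_2 = 0.

H_2 = 0.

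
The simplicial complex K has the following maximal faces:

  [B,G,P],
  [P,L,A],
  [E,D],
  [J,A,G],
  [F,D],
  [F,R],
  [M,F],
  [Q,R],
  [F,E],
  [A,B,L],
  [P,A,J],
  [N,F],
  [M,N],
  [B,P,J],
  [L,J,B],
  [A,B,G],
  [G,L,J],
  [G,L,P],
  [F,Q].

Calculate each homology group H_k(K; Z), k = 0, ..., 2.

We work with the vertex ordering A < B < D < E < F < G < J < L < M < N < P < Q < R. The simplices of K, each written with vertices in increasing order, are:

  0-simplices (13): A, B, D, E, F, G, J, L, M, N, P, Q, R
  1-simplices (24): AB, AG, AJ, AL, AP, BG, BJ, BL, BP, DE, DF, EF, FM, FN, FQ, FR, GJ, GL, GP, JL, JP, LP, MN, QR
  2-simplices (10): ABG, ABL, AGJ, AJP, ALP, BGP, BJL, BJP, GJL, GLP

giving chain groups C_0 ≅ Z^13, C_1 ≅ Z^24, C_2 ≅ Z^10.

The boundary map ∂_1: C_1 → C_0 sends each edge [p,q] (with p < q) to q − p. For instance
  ∂EF = F − E.
The 13×24 boundary matrix has rank 11 and Smith normal form diag(1,1,1,1,1,1,1,1,1,1,1).

The boundary map ∂_2: C_2 → C_1 maps a triangle to the signed sum of its edges. For instance
  ∂AJP = JP − AP + AJ,
  ∂BJL = JL − BL + BJ.
The resulting 24×10 matrix has rank 10, and its Smith normal form has invariant factors (1,1,1,1,1,1,1,1,1,2).

Now H_k = ker ∂_k / im ∂_{k+1}, so:

  H_0: rank C_0 − rank ∂_1 = 13 − 11 = 2, and the invariant factors of ∂_1 are all 1, so H_0 = Z^2.
  H_1: rank ker ∂_1 − rank ∂_2 = (24 − 11) − 10 = 3, and ∂_2 has invariant factor 2 > 1, so H_1 = Z^3 ⊕ Z/2Z.
  H_2: rank ker ∂_2 − rank ∂_3 = (10 − 10) − 0 = 0, and there is no ∂_3, so H_2 = 0.

(K is a triangulation of the disjoint union of the real projective plane RP^2 and a wedge of 3 circles.)

H_0 ≅ Z^2,  H_1 ≅ Z^3 ⊕ Z/2Z,  H_2 = 0.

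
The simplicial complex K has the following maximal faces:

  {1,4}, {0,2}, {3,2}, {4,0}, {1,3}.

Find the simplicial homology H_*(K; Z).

H_0 = Z,  H_1 = Z.

Take the total order 0 < 1 < 2 < 3 < 4 on the vertex set. Then K (dimension 1) consists of the simplices:

  0-simplices (5): [0], [1], [2], [3], [4]
  1-simplices (5): [0,2], [0,4], [1,3], [1,4], [2,3]

so the chain groups are C_0 ≅ Z^5, C_1 ≅ Z^5.

The boundary map ∂_1: C_1 → C_0 is given by ∂[p,q] = [q] − [p]. For instance
  ∂[1,4] = [4] − [1].
The 5×5 boundary matrix has rank 4 and Smith normal form diag(1,1,1,1).

Now H_k = ker ∂_k / im ∂_{k+1}, so:

  H_0: rank C_0 − rank ∂_1 = 5 − 4 = 1, and the invariant factors of ∂_1 are all 1, so H_0 = Z.
  H_1: rank ker ∂_1 − rank ∂_2 = (5 − 4) − 0 = 1, and there is no ∂_2, so H_1 = Z.

(K is a triangulation of the circle S^1.)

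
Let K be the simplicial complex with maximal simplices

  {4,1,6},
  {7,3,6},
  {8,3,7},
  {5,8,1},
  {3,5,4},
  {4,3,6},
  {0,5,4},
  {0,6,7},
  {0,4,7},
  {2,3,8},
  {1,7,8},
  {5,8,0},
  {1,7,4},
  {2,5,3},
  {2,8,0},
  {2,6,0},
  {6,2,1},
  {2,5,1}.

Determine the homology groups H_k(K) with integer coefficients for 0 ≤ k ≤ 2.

Take the total order 0 < 1 < 2 < 3 < 4 < 5 < 6 < 7 < 8 on the vertex set. Then K (dimension 2) consists of the simplices:

  0-simplices (9): [0], [1], [2], [3], [4], [5], [6], [7], [8]
  1-simplices (27): (27 of them)
  2-simplices (18): [0,2,6], [0,2,8], [0,4,5], [0,4,7], [0,5,8], [0,6,7], [1,2,5], [1,2,6], [1,4,6], [1,4,7], [1,5,8], [1,7,8], [2,3,5], [2,3,8], [3,4,5], [3,4,6], [3,6,7], [3,7,8]

giving chain groups C_0 ≅ Z^9, C_1 ≅ Z^27, C_2 ≅ Z^18.

Boundary ∂_1: C_1 → C_0 sends each edge [p,q] (with p < q) to q − p.
This gives a 9×27 integer matrix of rank 8; reducing to Smith normal form yields diagonal entries (1,1,1,1,1,1,1,1).

∂_2: C_2 → C_1 acts by ∂[p,q,r] = [q,r] − [p,r] + [p,q]. For instance
  ∂[3,4,6] = [4,6] − [3,6] + [3,4],
  ∂[3,7,8] = [7,8] − [3,8] + [3,7].
The resulting 27×18 matrix has rank 18, and its Smith normal form has invariant factors (1,1,1,1,1,1,1,1,1,1,1,1,1,1,1,1,1,2).

From H_k ≅ ker(∂_k) / im(∂_{k+1}) we obtain:

  H_0: rank C_0 − rank ∂_1 = 9 − 8 = 1, and the invariant factors of ∂_1 are all 1, so H_0 ≅ Z.
  H_1: rank ker ∂_1 − rank ∂_2 = (27 − 8) − 18 = 1, and ∂_2 has invariant factor 2 > 1, so H_1 ≅ Z ⊕ Z/2Z.
  H_2: rank ker ∂_2 − rank ∂_3 = (18 − 18) − 0 = 0, and there is no ∂_3, so H_2 ≅ 0.

H_0 = Z,  H_1 = Z ⊕ Z/2Z,  H_2 = 0.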